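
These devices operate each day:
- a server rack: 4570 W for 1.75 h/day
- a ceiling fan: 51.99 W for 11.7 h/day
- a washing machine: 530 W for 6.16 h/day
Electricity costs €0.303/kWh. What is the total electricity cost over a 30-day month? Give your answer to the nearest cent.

server rack: 4570 W × 1.75 h × 30 d = 239,925 Wh = 239.9 kWh
ceiling fan: 51.99 W × 11.7 h × 30 d = 18,248 Wh = 18.25 kWh
washing machine: 530 W × 6.16 h × 30 d = 97,944 Wh = 97.94 kWh
Total energy = 239.9 + 18.25 + 97.94 = 356.1 kWh
Cost = 356.1 kWh × €0.303 = €107.90

€107.90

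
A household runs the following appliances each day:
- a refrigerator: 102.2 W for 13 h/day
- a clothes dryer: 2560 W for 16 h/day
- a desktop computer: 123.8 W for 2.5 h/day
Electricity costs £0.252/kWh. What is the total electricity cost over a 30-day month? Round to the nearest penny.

£322.04

refrigerator: 102.2 W × 13 h × 30 d = 39,858 Wh = 39.86 kWh
clothes dryer: 2560 W × 16 h × 30 d = 1,228,800 Wh = 1,229 kWh
desktop computer: 123.8 W × 2.5 h × 30 d = 9,285 Wh = 9.285 kWh
Total energy = 39.86 + 1,229 + 9.285 = 1,278 kWh
Cost = 1,278 kWh × £0.252 = £322.04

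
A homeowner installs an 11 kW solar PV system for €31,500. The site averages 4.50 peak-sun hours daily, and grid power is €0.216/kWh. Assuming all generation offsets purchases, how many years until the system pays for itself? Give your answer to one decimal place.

Daily generation = 11 kW × 4.50 h = 49.5 kWh
Annual generation = 49.5 × 365 = 18068 kWh
Annual savings = 18068 × €0.216 = €3,902.58
Payback = €31,500 / €3,902.58 = 8.07 years

8.1 years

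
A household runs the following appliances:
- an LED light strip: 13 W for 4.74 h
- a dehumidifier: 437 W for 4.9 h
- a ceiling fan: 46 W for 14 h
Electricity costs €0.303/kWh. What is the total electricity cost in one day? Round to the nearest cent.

€0.86

LED light strip: 13 W × 4.74 h = 62 Wh = 0.06162 kWh
dehumidifier: 437 W × 4.9 h = 2,141 Wh = 2.141 kWh
ceiling fan: 46 W × 14 h = 644 Wh = 0.644 kWh
Total energy = 0.06162 + 2.141 + 0.644 = 2.847 kWh
Cost = 2.847 kWh × €0.303 = €0.86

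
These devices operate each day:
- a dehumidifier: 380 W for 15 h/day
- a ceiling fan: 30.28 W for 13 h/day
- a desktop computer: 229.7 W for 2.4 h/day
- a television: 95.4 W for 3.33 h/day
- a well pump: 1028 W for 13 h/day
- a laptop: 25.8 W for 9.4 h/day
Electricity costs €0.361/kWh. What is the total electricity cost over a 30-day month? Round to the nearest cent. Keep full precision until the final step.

€222.76

dehumidifier: 380 W × 15 h × 30 d = 171,000 Wh = 171 kWh
ceiling fan: 30.28 W × 13 h × 30 d = 11,809 Wh = 11.81 kWh
desktop computer: 229.7 W × 2.4 h × 30 d = 16,538 Wh = 16.54 kWh
television: 95.4 W × 3.33 h × 30 d = 9,530 Wh = 9.53 kWh
well pump: 1028 W × 13 h × 30 d = 400,920 Wh = 400.9 kWh
laptop: 25.8 W × 9.4 h × 30 d = 7,276 Wh = 7.276 kWh
Total energy = 171 + 11.81 + 16.54 + 9.53 + 400.9 + 7.276 = 617.1 kWh
Cost = 617.1 kWh × €0.361 = €222.76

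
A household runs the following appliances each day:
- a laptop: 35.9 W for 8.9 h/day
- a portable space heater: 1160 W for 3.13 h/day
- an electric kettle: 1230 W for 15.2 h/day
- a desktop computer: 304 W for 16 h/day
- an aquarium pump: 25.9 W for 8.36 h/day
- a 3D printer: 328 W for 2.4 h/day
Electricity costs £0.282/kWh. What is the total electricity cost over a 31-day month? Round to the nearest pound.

laptop: 35.9 W × 8.9 h × 31 d = 9,905 Wh = 9.905 kWh
portable space heater: 1160 W × 3.13 h × 31 d = 112,555 Wh = 112.6 kWh
electric kettle: 1230 W × 15.2 h × 31 d = 579,576 Wh = 579.6 kWh
desktop computer: 304 W × 16 h × 31 d = 150,784 Wh = 150.8 kWh
aquarium pump: 25.9 W × 8.36 h × 31 d = 6,712 Wh = 6.712 kWh
3D printer: 328 W × 2.4 h × 31 d = 24,403 Wh = 24.4 kWh
Total energy = 9.905 + 112.6 + 579.6 + 150.8 + 6.712 + 24.4 = 883.9 kWh
Cost = 883.9 kWh × £0.282 = £249.27 ≈ £249

£249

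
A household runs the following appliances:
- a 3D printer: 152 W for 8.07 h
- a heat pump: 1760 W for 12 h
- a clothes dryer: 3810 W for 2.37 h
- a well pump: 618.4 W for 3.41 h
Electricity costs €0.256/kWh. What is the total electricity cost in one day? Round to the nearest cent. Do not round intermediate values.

€8.57

3D printer: 152 W × 8.07 h = 1,227 Wh = 1.227 kWh
heat pump: 1760 W × 12 h = 21,120 Wh = 21.12 kWh
clothes dryer: 3810 W × 2.37 h = 9,030 Wh = 9.03 kWh
well pump: 618.4 W × 3.41 h = 2,109 Wh = 2.109 kWh
Total energy = 1.227 + 21.12 + 9.03 + 2.109 = 33.49 kWh
Cost = 33.49 kWh × €0.256 = €8.57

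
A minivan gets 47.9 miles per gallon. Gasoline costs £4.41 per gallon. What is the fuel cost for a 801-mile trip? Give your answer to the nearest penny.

Fuel = 801 mi / 47.9 mpg = 16.72 gal
Cost = 16.72 gal × £4.41/gal = £73.75

£73.75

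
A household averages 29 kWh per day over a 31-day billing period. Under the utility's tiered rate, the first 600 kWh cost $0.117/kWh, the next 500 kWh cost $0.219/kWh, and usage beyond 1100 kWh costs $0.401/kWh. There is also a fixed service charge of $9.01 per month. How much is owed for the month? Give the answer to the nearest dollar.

$145

Usage = 29 kWh/day × 31 days = 899 kWh
First 600 kWh × $0.117 = $70.20
Next 299 kWh × $0.219 = $65.48
Remaining tier: 0 kWh (not reached)
Energy charge = $135.68; + service $9.01 = $144.69 ≈ $145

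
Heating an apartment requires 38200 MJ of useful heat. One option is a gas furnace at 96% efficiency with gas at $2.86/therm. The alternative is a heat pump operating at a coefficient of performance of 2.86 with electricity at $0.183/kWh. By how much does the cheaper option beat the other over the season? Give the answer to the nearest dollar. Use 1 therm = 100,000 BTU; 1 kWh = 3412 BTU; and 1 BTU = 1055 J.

Heat load = 38200 MJ = 38,200,000,000 J / 1055 = 36,208,531 BTU
Gas: input = 36,208,531 / 0.96 = 37,717,220 BTU = 377.2 therm → 377.2 × $2.86 = $1,078.71
Heat pump: 36,208,531 BTU / 3412 = 10,610 kWh heat; / 2.86 = 3,711 kWh in → × $0.183 = $679.03
Difference = |$1,078.71 − $679.03| = $399.69 ≈ $400

$400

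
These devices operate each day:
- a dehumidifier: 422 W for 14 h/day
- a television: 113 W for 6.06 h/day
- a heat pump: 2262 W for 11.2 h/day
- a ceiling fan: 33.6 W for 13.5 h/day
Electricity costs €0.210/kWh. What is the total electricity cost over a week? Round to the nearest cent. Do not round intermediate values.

dehumidifier: 422 W × 14 h × 7 d = 41,356 Wh = 41.36 kWh
television: 113 W × 6.06 h × 7 d = 4,793 Wh = 4.793 kWh
heat pump: 2262 W × 11.2 h × 7 d = 177,341 Wh = 177.3 kWh
ceiling fan: 33.6 W × 13.5 h × 7 d = 3,175 Wh = 3.175 kWh
Total energy = 41.36 + 4.793 + 177.3 + 3.175 = 226.7 kWh
Cost = 226.7 kWh × €0.210 = €47.60

€47.60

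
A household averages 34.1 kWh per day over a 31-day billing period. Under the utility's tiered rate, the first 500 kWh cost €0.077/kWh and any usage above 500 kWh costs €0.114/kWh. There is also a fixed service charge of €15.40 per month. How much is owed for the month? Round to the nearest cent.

€117.41

Usage = 34.1 kWh/day × 31 days = 1057.1 kWh
First 500 kWh × €0.077 = €38.50
Remaining 557.1 kWh × €0.114 = €63.51
Energy charge = €102.01; + service €15.40 = €117.41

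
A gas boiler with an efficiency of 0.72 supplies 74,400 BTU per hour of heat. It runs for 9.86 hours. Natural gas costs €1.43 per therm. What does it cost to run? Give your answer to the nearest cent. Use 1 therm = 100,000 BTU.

€14.57

Heat delivered = 74,400 BTU/h × 9.86 h = 733,584 BTU
Gas input = 733,584 / 0.72 = 1,018,867 BTU
= 1,018,867 / 100,000 = 10.19 therm
Cost = 10.19 × €1.43/therm = €14.57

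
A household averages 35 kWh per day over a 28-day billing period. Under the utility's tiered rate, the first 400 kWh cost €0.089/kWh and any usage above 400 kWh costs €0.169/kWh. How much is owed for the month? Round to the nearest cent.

€133.62

Usage = 35 kWh/day × 28 days = 980 kWh
First 400 kWh × €0.089 = €35.60
Remaining 580 kWh × €0.169 = €98.02
Total = €133.62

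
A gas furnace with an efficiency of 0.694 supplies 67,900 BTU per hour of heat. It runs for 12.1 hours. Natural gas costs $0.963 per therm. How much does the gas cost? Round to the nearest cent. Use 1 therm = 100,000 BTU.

Heat delivered = 67,900 BTU/h × 12.1 h = 821,590 BTU
Gas input = 821,590 / 0.694 = 1,183,847 BTU
= 1,183,847 / 100,000 = 11.84 therm
Cost = 11.84 × $0.963/therm = $11.40

$11.40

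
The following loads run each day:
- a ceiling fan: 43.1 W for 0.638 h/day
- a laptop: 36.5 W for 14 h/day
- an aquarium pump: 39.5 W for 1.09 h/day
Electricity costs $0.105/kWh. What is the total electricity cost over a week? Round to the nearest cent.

$0.43

ceiling fan: 43.1 W × 0.638 h × 7 d = 192 Wh = 0.1925 kWh
laptop: 36.5 W × 14 h × 7 d = 3,577 Wh = 3.577 kWh
aquarium pump: 39.5 W × 1.09 h × 7 d = 301 Wh = 0.3014 kWh
Total energy = 0.1925 + 3.577 + 0.3014 = 4.071 kWh
Cost = 4.071 kWh × $0.105 = $0.43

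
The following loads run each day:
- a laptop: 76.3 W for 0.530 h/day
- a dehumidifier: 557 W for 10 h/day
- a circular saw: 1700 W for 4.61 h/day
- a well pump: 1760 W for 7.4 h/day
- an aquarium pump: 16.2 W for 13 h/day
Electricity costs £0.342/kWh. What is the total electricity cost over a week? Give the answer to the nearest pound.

laptop: 76.3 W × 0.530 h × 7 d = 283 Wh = 0.2831 kWh
dehumidifier: 557 W × 10 h × 7 d = 38,990 Wh = 38.99 kWh
circular saw: 1700 W × 4.61 h × 7 d = 54,859 Wh = 54.86 kWh
well pump: 1760 W × 7.4 h × 7 d = 91,168 Wh = 91.17 kWh
aquarium pump: 16.2 W × 13 h × 7 d = 1,474 Wh = 1.474 kWh
Total energy = 0.2831 + 38.99 + 54.86 + 91.17 + 1.474 = 186.8 kWh
Cost = 186.8 kWh × £0.342 = £63.88 ≈ £64

£64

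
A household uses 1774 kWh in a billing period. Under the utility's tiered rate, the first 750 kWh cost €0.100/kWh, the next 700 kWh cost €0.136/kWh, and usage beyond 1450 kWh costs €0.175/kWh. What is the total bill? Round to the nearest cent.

€226.90

First 750 kWh × €0.100 = €75.00
Next 700 kWh × €0.136 = €95.20
Remaining 324 kWh × €0.175 = €56.70
Total = €226.90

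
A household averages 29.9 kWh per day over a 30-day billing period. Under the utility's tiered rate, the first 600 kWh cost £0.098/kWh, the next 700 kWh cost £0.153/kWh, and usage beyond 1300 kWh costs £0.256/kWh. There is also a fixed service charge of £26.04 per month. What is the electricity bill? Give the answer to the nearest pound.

Usage = 29.9 kWh/day × 30 days = 897 kWh
First 600 kWh × £0.098 = £58.80
Next 297 kWh × £0.153 = £45.44
Remaining tier: 0 kWh (not reached)
Energy charge = £104.24; + service £26.04 = £130.28 ≈ £130

£130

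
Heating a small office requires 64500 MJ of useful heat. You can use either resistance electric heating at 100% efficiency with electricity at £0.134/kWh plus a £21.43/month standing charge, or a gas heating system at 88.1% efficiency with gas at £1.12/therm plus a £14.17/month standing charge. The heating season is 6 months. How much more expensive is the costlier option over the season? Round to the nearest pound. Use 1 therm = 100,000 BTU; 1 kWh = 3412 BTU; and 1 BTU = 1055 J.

£1667

Heat load = 64500 MJ = 64,500,000,000 J / 1055 = 61,137,441 BTU
Gas: input = 61,137,441 / 0.881 = 69,395,506 BTU = 694 therm → 694 × £1.12 = £777.23; + 6 × £14.17 standing = £862.25
Electric: 61,137,441 BTU / 3412 = 17,920 kWh → × £0.134 = £2,401.06; + 6 × £21.43 standing = £2,529.64
Difference = |£862.25 − £2,529.64| = £1,667.39 ≈ £1667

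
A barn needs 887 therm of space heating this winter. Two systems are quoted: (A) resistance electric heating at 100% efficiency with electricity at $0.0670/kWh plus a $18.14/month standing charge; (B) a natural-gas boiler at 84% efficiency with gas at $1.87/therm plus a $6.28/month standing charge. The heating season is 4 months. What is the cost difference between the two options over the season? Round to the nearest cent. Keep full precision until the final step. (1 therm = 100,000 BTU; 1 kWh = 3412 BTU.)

$185.43

Heat load = 887 therm × 100,000 = 88,700,000 BTU
Gas: input = 88,700,000 / 0.84 = 105,595,238 BTU = 1,056 therm → 1,056 × $1.87 = $1,974.63; + 4 × $6.28 standing = $1,999.75
Electric: 88,700,000 BTU / 3412 = 26,000 kWh → × $0.0670 = $1,741.76; + 4 × $18.14 standing = $1,814.32
Difference = |$1,999.75 − $1,814.32| = $185.43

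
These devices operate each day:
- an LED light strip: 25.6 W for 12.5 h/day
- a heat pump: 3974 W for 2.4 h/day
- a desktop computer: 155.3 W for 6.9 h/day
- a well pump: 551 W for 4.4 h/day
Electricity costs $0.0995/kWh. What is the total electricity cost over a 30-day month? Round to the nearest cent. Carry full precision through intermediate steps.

LED light strip: 25.6 W × 12.5 h × 30 d = 9,600 Wh = 9.6 kWh
heat pump: 3974 W × 2.4 h × 30 d = 286,128 Wh = 286.1 kWh
desktop computer: 155.3 W × 6.9 h × 30 d = 32,147 Wh = 32.15 kWh
well pump: 551 W × 4.4 h × 30 d = 72,732 Wh = 72.73 kWh
Total energy = 9.6 + 286.1 + 32.15 + 72.73 = 400.6 kWh
Cost = 400.6 kWh × $0.0995 = $39.86

$39.86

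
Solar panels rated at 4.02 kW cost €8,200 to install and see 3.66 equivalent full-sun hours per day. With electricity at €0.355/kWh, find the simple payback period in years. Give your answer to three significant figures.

Daily generation = 4.02 kW × 3.66 h = 14.71 kWh
Annual generation = 14.71 × 365 = 5370.3 kWh
Annual savings = 5370.3 × €0.355 = €1,906.46
Payback = €8,200 / €1,906.46 = 4.3 years

4.30 years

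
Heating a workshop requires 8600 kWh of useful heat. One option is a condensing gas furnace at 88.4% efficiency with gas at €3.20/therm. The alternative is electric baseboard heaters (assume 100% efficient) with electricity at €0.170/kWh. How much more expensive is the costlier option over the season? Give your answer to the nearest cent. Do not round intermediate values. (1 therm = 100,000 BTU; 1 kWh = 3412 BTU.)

€399.80

Heat load = 8600 kWh × 3412 = 29,343,200 BTU
Gas: input = 29,343,200 / 0.884 = 33,193,665 BTU = 331.9 therm → 331.9 × €3.20 = €1,062.20
Electric: 29,343,200 BTU / 3412 = 8,600 kWh → × €0.170 = €1,462.00
Difference = |€1,062.20 − €1,462.00| = €399.80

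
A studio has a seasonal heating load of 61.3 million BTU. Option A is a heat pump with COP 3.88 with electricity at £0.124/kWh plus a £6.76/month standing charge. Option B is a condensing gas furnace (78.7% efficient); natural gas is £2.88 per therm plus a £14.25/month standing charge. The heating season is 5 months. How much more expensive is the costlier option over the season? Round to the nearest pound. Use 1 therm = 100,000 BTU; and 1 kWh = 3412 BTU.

£1707

Heat load = 61.3 × 10⁶ BTU = 61,300,000 BTU
Gas: input = 61,300,000 / 0.787 = 77,890,724 BTU = 778.9 therm → 778.9 × £2.88 = £2,243.25; + 5 × £14.25 standing = £2,314.50
Heat pump: 61,300,000 BTU / 3412 = 17,970 kWh heat; / 3.88 = 4,630 kWh in → × £0.124 = £574.17; + 5 × £6.76 standing = £607.97
Difference = |£2,314.50 − £607.97| = £1,706.53 ≈ £1707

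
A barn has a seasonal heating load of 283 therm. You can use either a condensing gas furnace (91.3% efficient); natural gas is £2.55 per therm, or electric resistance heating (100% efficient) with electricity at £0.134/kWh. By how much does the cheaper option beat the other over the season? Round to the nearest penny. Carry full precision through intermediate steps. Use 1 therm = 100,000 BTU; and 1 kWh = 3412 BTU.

Heat load = 283 therm × 100,000 = 28,300,000 BTU
Gas: input = 28,300,000 / 0.913 = 30,996,714 BTU = 310 therm → 310 × £2.55 = £790.42
Electric: 28,300,000 BTU / 3412 = 8,294 kWh → × £0.134 = £1,111.43
Difference = |£790.42 − £1,111.43| = £321.01

£321.01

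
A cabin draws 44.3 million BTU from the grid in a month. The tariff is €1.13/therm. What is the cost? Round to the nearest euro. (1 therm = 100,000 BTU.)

€501

44.3 million BTU × (10 therm/million BTU) = 443 therm
Cost = 443 therm × €1.13/therm = €500.59 ≈ €501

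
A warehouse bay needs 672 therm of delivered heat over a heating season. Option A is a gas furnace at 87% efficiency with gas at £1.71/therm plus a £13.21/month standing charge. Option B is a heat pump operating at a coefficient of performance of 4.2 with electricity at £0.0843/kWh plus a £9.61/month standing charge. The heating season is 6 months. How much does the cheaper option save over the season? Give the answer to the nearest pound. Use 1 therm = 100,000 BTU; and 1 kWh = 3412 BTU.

£947

Heat load = 672 therm × 100,000 = 67,200,000 BTU
Gas: input = 67,200,000 / 0.870 = 77,241,379 BTU = 772.4 therm → 772.4 × £1.71 = £1,320.83; + 6 × £13.21 standing = £1,400.09
Heat pump: 67,200,000 BTU / 3412 = 19,700 kWh heat; / 4.2 = 4,689 kWh in → × £0.0843 = £395.31; + 6 × £9.61 standing = £452.97
Difference = |£1,400.09 − £452.97| = £947.12 ≈ £947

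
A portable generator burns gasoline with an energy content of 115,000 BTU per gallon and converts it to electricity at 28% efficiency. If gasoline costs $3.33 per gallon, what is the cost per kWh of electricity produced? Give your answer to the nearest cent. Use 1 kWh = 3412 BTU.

$0.35

Electrical output per gallon = 115,000 BTU × 0.28 / 3412 BTU/kWh = 9.437 kWh
Cost per kWh = $3.33 / 9.437 kWh = $0.353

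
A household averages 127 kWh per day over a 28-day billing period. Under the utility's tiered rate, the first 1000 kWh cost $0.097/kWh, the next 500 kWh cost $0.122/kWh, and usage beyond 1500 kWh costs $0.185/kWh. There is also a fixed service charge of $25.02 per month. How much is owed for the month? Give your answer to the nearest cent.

Usage = 127 kWh/day × 28 days = 3556 kWh
First 1000 kWh × $0.097 = $97.00
Next 500 kWh × $0.122 = $61.00
Remaining 2056 kWh × $0.185 = $380.36
Energy charge = $538.36; + service $25.02 = $563.38

$563.38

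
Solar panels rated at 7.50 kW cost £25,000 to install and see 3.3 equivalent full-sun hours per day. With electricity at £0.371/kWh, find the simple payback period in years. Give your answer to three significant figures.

7.46 years

Daily generation = 7.50 kW × 3.3 h = 24.75 kWh
Annual generation = 24.75 × 365 = 9033.8 kWh
Annual savings = 9033.8 × £0.371 = £3,351.52
Payback = £25,000 / £3,351.52 = 7.46 years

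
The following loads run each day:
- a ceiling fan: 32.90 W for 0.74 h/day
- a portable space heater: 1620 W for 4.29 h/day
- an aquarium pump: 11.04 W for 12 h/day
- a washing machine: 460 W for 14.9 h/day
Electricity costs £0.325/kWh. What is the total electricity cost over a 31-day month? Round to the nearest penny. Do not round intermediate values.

£140.65

ceiling fan: 32.90 W × 0.74 h × 31 d = 755 Wh = 0.7547 kWh
portable space heater: 1620 W × 4.29 h × 31 d = 215,444 Wh = 215.4 kWh
aquarium pump: 11.04 W × 12 h × 31 d = 4,107 Wh = 4.107 kWh
washing machine: 460 W × 14.9 h × 31 d = 212,474 Wh = 212.5 kWh
Total energy = 0.7547 + 215.4 + 4.107 + 212.5 = 432.8 kWh
Cost = 432.8 kWh × £0.325 = £140.65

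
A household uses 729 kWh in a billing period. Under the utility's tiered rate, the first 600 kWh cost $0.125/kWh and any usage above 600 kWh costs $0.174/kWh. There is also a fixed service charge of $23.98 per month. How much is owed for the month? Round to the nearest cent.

First 600 kWh × $0.125 = $75.00
Remaining 129 kWh × $0.174 = $22.45
Energy charge = $97.45; + service $23.98 = $121.43

$121.43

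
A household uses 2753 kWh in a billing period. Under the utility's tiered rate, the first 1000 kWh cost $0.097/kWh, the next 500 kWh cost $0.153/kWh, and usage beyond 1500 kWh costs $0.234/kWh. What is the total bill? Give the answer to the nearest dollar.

$467

First 1000 kWh × $0.097 = $97.00
Next 500 kWh × $0.153 = $76.50
Remaining 1253 kWh × $0.234 = $293.20
Total = $466.70 ≈ $467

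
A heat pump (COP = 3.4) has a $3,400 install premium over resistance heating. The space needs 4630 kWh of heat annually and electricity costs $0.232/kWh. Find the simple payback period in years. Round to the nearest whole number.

Resistance: 4630 kWh × $0.232 = $1,074.16/yr
Heat pump: 4630 / 3.4 = 1362 kWh in → × $0.232 = $315.93/yr
Annual savings = $758.23
Payback = $3,400 / $758.23 = 4.48 years

4 years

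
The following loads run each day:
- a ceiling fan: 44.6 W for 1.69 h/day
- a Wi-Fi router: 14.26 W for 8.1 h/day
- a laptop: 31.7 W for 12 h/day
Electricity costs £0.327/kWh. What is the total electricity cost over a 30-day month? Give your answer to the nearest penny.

£5.60

ceiling fan: 44.6 W × 1.69 h × 30 d = 2,261 Wh = 2.261 kWh
Wi-Fi router: 14.26 W × 8.1 h × 30 d = 3,465 Wh = 3.465 kWh
laptop: 31.7 W × 12 h × 30 d = 11,412 Wh = 11.41 kWh
Total energy = 2.261 + 3.465 + 11.41 = 17.14 kWh
Cost = 17.14 kWh × £0.327 = £5.60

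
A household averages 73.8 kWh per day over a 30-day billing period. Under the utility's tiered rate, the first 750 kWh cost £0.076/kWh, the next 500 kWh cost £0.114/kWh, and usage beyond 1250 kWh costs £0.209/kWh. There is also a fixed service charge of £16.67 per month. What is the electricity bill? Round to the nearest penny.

Usage = 73.8 kWh/day × 30 days = 2214 kWh
First 750 kWh × £0.076 = £57.00
Next 500 kWh × £0.114 = £57.00
Remaining 964 kWh × £0.209 = £201.48
Energy charge = £315.48; + service £16.67 = £332.15

£332.15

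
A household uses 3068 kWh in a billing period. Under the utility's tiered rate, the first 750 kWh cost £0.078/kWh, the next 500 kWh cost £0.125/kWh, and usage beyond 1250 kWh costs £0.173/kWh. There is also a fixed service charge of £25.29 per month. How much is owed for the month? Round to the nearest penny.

First 750 kWh × £0.078 = £58.50
Next 500 kWh × £0.125 = £62.50
Remaining 1818 kWh × £0.173 = £314.51
Energy charge = £435.51; + service £25.29 = £460.80

£460.80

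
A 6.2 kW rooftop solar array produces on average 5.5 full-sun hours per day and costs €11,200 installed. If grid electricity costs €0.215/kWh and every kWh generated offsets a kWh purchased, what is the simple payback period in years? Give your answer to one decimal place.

Daily generation = 6.2 kW × 5.5 h = 34.1 kWh
Annual generation = 34.1 × 365 = 12446 kWh
Annual savings = 12446 × €0.215 = €2,676.00
Payback = €11,200 / €2,676.00 = 4.19 years

4.2 years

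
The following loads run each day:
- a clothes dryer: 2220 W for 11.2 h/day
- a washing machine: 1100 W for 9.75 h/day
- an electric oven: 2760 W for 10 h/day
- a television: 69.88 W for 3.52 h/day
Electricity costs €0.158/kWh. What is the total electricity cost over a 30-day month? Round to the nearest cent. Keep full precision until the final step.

clothes dryer: 2220 W × 11.2 h × 30 d = 745,920 Wh = 745.9 kWh
washing machine: 1100 W × 9.75 h × 30 d = 321,750 Wh = 321.8 kWh
electric oven: 2760 W × 10 h × 30 d = 828,000 Wh = 828 kWh
television: 69.88 W × 3.52 h × 30 d = 7,379 Wh = 7.379 kWh
Total energy = 745.9 + 321.8 + 828 + 7.379 = 1,903 kWh
Cost = 1,903 kWh × €0.158 = €300.68

€300.68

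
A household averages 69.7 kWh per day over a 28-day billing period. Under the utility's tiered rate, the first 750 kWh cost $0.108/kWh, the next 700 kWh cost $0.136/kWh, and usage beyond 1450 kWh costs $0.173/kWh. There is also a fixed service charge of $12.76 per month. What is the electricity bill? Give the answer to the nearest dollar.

Usage = 69.7 kWh/day × 28 days = 1951.6 kWh
First 750 kWh × $0.108 = $81.00
Next 700 kWh × $0.136 = $95.20
Remaining 501.6 kWh × $0.173 = $86.78
Energy charge = $262.98; + service $12.76 = $275.74 ≈ $276

$276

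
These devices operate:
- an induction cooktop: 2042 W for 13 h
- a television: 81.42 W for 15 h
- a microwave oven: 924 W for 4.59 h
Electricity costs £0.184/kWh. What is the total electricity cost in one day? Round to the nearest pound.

£6

induction cooktop: 2042 W × 13 h = 26,546 Wh = 26.55 kWh
television: 81.42 W × 15 h = 1,221 Wh = 1.221 kWh
microwave oven: 924 W × 4.59 h = 4,241 Wh = 4.241 kWh
Total energy = 26.55 + 1.221 + 4.241 = 32.01 kWh
Cost = 32.01 kWh × £0.184 = £5.89 ≈ £6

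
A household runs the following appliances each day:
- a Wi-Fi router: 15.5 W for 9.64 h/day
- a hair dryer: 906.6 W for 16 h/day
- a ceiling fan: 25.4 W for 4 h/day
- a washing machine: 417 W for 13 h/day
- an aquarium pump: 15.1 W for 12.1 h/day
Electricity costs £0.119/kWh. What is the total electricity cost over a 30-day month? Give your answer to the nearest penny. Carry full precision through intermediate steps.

£72.69

Wi-Fi router: 15.5 W × 9.64 h × 30 d = 4,483 Wh = 4.483 kWh
hair dryer: 906.6 W × 16 h × 30 d = 435,168 Wh = 435.2 kWh
ceiling fan: 25.4 W × 4 h × 30 d = 3,048 Wh = 3.048 kWh
washing machine: 417 W × 13 h × 30 d = 162,630 Wh = 162.6 kWh
aquarium pump: 15.1 W × 12.1 h × 30 d = 5,481 Wh = 5.481 kWh
Total energy = 4.483 + 435.2 + 3.048 + 162.6 + 5.481 = 610.8 kWh
Cost = 610.8 kWh × £0.119 = £72.69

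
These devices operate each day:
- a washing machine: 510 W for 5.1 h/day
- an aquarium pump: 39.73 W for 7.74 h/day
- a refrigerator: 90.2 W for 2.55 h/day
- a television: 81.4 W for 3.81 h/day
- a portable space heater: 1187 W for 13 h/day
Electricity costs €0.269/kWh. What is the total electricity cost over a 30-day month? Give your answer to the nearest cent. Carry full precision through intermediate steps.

€152.36

washing machine: 510 W × 5.1 h × 30 d = 78,030 Wh = 78.03 kWh
aquarium pump: 39.73 W × 7.74 h × 30 d = 9,225 Wh = 9.225 kWh
refrigerator: 90.2 W × 2.55 h × 30 d = 6,900 Wh = 6.9 kWh
television: 81.4 W × 3.81 h × 30 d = 9,304 Wh = 9.304 kWh
portable space heater: 1187 W × 13 h × 30 d = 462,930 Wh = 462.9 kWh
Total energy = 78.03 + 9.225 + 6.9 + 9.304 + 462.9 = 566.4 kWh
Cost = 566.4 kWh × €0.269 = €152.36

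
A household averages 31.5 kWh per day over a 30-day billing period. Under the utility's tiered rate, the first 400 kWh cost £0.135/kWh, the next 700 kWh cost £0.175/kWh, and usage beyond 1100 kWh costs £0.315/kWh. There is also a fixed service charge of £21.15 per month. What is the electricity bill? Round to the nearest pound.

Usage = 31.5 kWh/day × 30 days = 945 kWh
First 400 kWh × £0.135 = £54.00
Next 545 kWh × £0.175 = £95.38
Remaining tier: 0 kWh (not reached)
Energy charge = £149.38; + service £21.15 = £170.53 ≈ £171

£171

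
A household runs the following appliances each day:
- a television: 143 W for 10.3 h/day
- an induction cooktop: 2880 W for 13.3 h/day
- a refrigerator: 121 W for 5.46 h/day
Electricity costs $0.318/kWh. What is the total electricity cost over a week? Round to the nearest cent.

$90.01

television: 143 W × 10.3 h × 7 d = 10,310 Wh = 10.31 kWh
induction cooktop: 2880 W × 13.3 h × 7 d = 268,128 Wh = 268.1 kWh
refrigerator: 121 W × 5.46 h × 7 d = 4,625 Wh = 4.625 kWh
Total energy = 10.31 + 268.1 + 4.625 = 283.1 kWh
Cost = 283.1 kWh × $0.318 = $90.01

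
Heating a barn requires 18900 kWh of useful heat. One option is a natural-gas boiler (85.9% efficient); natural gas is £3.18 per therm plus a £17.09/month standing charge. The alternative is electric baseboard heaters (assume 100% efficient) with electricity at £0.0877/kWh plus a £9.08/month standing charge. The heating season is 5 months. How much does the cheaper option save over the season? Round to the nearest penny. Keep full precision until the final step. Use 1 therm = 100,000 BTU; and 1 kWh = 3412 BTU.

Heat load = 18900 kWh × 3412 = 64,486,800 BTU
Gas: input = 64,486,800 / 0.859 = 75,071,944 BTU = 750.7 therm → 750.7 × £3.18 = £2,387.29; + 5 × £17.09 standing = £2,472.74
Electric: 64,486,800 BTU / 3412 = 18,900 kWh → × £0.0877 = £1,657.53; + 5 × £9.08 standing = £1,702.93
Difference = |£2,472.74 − £1,702.93| = £769.81

£769.81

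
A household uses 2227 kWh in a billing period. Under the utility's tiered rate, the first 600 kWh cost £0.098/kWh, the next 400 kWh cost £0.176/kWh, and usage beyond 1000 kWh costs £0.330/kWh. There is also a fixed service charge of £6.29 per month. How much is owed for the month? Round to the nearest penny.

First 600 kWh × £0.098 = £58.80
Next 400 kWh × £0.176 = £70.40
Remaining 1227 kWh × £0.330 = £404.91
Energy charge = £534.11; + service £6.29 = £540.40

£540.40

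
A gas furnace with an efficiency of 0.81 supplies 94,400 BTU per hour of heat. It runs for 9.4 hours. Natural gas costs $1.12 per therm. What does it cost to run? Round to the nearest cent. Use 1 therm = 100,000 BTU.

Heat delivered = 94,400 BTU/h × 9.4 h = 887,360 BTU
Gas input = 887,360 / 0.81 = 1,095,506 BTU
= 1,095,506 / 100,000 = 10.96 therm
Cost = 10.96 × $1.12/therm = $12.27

$12.27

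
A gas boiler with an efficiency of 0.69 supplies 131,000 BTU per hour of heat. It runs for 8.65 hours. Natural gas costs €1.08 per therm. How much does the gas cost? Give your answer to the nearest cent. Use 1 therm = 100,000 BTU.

€17.74

Heat delivered = 131,000 BTU/h × 8.65 h = 1,133,150 BTU
Gas input = 1,133,150 / 0.69 = 1,642,246 BTU
= 1,642,246 / 100,000 = 16.42 therm
Cost = 16.42 × €1.08/therm = €17.74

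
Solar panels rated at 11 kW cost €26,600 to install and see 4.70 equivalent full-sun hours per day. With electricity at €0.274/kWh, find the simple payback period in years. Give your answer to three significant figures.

5.14 years

Daily generation = 11 kW × 4.70 h = 51.7 kWh
Annual generation = 51.7 × 365 = 18870 kWh
Annual savings = 18870 × €0.274 = €5,170.52
Payback = €26,600 / €5,170.52 = 5.14 years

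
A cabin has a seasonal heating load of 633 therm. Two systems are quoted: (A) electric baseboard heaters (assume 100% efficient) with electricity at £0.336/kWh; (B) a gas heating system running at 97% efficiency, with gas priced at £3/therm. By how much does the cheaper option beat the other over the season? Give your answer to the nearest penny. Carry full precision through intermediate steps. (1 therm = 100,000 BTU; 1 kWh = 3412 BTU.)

£4275.80

Heat load = 633 therm × 100,000 = 63,300,000 BTU
Gas: input = 63,300,000 / 0.97 = 65,257,732 BTU = 652.6 therm → 652.6 × £3 = £1,957.73
Electric: 63,300,000 BTU / 3412 = 18,550 kWh → × £0.336 = £6,233.53
Difference = |£1,957.73 − £6,233.53| = £4,275.80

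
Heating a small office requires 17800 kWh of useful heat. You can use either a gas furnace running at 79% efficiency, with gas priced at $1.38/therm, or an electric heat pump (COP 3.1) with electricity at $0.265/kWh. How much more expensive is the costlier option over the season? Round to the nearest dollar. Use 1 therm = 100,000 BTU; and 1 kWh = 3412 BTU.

Heat load = 17800 kWh × 3412 = 60,733,600 BTU
Gas: input = 60,733,600 / 0.79 = 76,877,975 BTU = 768.8 therm → 768.8 × $1.38 = $1,060.92
Heat pump: 60,733,600 BTU / 3412 = 17,800 kWh heat; / 3.1 = 5,742 kWh in → × $0.265 = $1,521.61
Difference = |$1,060.92 − $1,521.61| = $460.70 ≈ $461

$461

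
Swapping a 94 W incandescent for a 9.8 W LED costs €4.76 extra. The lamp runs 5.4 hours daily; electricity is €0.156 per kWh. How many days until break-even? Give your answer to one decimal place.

67.1 days

Power saved = 94 − 9.8 = 84.2 W
Daily energy saved = 84.2 W × 5.4 h = 454.7 Wh = 0.45468 kWh
Daily savings = 0.45468 × €0.156 = €0.0709
Payback = €4.76 / €0.0709 per day = 67.11 days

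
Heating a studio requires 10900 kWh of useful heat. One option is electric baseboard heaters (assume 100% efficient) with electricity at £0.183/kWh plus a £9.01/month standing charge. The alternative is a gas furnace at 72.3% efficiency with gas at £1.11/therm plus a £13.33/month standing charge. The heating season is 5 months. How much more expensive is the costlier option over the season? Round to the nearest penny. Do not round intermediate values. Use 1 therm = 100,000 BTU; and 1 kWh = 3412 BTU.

Heat load = 10900 kWh × 3412 = 37,190,800 BTU
Gas: input = 37,190,800 / 0.723 = 51,439,557 BTU = 514.4 therm → 514.4 × £1.11 = £570.98; + 5 × £13.33 standing = £637.63
Electric: 37,190,800 BTU / 3412 = 10,900 kWh → × £0.183 = £1,994.70; + 5 × £9.01 standing = £2,039.75
Difference = |£637.63 − £2,039.75| = £1,402.12

£1402.12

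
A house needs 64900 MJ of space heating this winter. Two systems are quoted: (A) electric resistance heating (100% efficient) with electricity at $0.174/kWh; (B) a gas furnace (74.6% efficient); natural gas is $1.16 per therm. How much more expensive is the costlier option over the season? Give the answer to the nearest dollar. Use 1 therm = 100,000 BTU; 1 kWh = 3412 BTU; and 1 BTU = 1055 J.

Heat load = 64900 MJ = 64,900,000,000 J / 1055 = 61,516,588 BTU
Gas: input = 61,516,588 / 0.746 = 82,461,914 BTU = 824.6 therm → 824.6 × $1.16 = $956.56
Electric: 61,516,588 BTU / 3412 = 18,030 kWh → × $0.174 = $3,137.13
Difference = |$956.56 − $3,137.13| = $2,180.57 ≈ $2181

$2181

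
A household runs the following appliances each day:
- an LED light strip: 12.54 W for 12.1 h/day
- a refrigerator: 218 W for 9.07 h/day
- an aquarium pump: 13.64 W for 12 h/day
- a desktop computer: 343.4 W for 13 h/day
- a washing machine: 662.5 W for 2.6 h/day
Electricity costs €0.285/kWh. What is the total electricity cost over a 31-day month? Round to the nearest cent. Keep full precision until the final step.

LED light strip: 12.54 W × 12.1 h × 31 d = 4,704 Wh = 4.704 kWh
refrigerator: 218 W × 9.07 h × 31 d = 61,295 Wh = 61.3 kWh
aquarium pump: 13.64 W × 12 h × 31 d = 5,074 Wh = 5.074 kWh
desktop computer: 343.4 W × 13 h × 31 d = 138,390 Wh = 138.4 kWh
washing machine: 662.5 W × 2.6 h × 31 d = 53,398 Wh = 53.4 kWh
Total energy = 4.704 + 61.3 + 5.074 + 138.4 + 53.4 = 262.9 kWh
Cost = 262.9 kWh × €0.285 = €74.92

€74.92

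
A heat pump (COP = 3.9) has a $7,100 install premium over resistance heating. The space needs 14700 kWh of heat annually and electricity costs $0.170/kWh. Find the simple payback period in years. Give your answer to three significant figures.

Resistance: 14700 kWh × $0.170 = $2,499.00/yr
Heat pump: 14700 / 3.9 = 3769 kWh in → × $0.170 = $640.77/yr
Annual savings = $1,858.23
Payback = $7,100 / $1,858.23 = 3.82 years

3.82 years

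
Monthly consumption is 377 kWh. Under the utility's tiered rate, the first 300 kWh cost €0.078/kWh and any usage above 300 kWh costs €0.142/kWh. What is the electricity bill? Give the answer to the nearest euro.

First 300 kWh × €0.078 = €23.40
Remaining 77 kWh × €0.142 = €10.93
Total = €34.33 ≈ €34

€34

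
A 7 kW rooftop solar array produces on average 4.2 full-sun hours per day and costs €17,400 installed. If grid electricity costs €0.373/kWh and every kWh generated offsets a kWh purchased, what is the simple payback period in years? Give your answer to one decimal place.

4.3 years

Daily generation = 7 kW × 4.2 h = 29.4 kWh
Annual generation = 29.4 × 365 = 10731 kWh
Annual savings = 10731 × €0.373 = €4,002.66
Payback = €17,400 / €4,002.66 = 4.35 years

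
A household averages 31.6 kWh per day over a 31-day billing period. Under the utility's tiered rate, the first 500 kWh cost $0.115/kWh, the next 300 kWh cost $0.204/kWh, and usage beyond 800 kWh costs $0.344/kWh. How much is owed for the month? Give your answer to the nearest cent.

$180.48

Usage = 31.6 kWh/day × 31 days = 979.6 kWh
First 500 kWh × $0.115 = $57.50
Next 300 kWh × $0.204 = $61.20
Remaining 179.6 kWh × $0.344 = $61.78
Total = $180.48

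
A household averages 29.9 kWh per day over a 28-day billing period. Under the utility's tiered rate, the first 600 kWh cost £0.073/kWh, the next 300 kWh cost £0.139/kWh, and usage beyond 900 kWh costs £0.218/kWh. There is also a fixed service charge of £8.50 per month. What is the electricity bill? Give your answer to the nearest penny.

£85.27

Usage = 29.9 kWh/day × 28 days = 837.2 kWh
First 600 kWh × £0.073 = £43.80
Next 237.2 kWh × £0.139 = £32.97
Remaining tier: 0 kWh (not reached)
Energy charge = £76.77; + service £8.50 = £85.27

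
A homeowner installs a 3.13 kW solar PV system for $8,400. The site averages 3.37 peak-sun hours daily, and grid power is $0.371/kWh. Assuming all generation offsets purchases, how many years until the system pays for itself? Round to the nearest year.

6 years

Daily generation = 3.13 kW × 3.37 h = 10.55 kWh
Annual generation = 10.55 × 365 = 3850.1 kWh
Annual savings = 3850.1 × $0.371 = $1,428.37
Payback = $8,400 / $1,428.37 = 5.88 years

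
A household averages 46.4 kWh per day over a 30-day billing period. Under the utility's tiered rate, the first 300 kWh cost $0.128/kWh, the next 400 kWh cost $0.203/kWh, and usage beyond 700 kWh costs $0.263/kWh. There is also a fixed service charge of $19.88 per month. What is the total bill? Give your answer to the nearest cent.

$321.48

Usage = 46.4 kWh/day × 30 days = 1392 kWh
First 300 kWh × $0.128 = $38.40
Next 400 kWh × $0.203 = $81.20
Remaining 692 kWh × $0.263 = $182.00
Energy charge = $301.60; + service $19.88 = $321.48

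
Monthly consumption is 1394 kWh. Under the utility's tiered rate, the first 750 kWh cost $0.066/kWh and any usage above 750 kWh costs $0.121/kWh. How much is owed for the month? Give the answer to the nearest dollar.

First 750 kWh × $0.066 = $49.50
Remaining 644 kWh × $0.121 = $77.92
Total = $127.42 ≈ $127

$127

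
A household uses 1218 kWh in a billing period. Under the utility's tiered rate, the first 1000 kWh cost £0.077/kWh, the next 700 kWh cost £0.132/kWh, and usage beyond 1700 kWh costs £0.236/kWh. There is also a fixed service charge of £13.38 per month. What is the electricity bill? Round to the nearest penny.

First 1000 kWh × £0.077 = £77.00
Next 218 kWh × £0.132 = £28.78
Remaining tier: 0 kWh (not reached)
Energy charge = £105.78; + service £13.38 = £119.16

£119.16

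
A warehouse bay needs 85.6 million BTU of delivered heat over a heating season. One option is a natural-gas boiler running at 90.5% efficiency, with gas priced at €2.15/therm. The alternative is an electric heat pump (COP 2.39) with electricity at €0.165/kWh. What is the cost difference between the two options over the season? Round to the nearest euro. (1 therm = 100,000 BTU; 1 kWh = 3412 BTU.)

€302

Heat load = 85.6 × 10⁶ BTU = 85,600,000 BTU
Gas: input = 85,600,000 / 0.905 = 94,585,635 BTU = 945.9 therm → 945.9 × €2.15 = €2,033.59
Heat pump: 85,600,000 BTU / 3412 = 25,090 kWh heat; / 2.39 = 10,500 kWh in → × €0.165 = €1,732.01
Difference = |€2,033.59 − €1,732.01| = €301.58 ≈ €302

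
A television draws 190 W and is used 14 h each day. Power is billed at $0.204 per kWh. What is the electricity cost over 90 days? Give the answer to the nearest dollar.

$49

Energy = 190 W × 14 h/day × 90 days = 239,400 Wh = 239.4 kWh
Cost = 239.4 kWh × $0.204/kWh = $48.84 ≈ $49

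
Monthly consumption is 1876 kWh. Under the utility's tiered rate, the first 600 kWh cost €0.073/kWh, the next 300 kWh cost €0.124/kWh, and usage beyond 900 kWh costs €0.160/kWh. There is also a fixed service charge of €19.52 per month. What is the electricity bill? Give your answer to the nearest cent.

First 600 kWh × €0.073 = €43.80
Next 300 kWh × €0.124 = €37.20
Remaining 976 kWh × €0.160 = €156.16
Energy charge = €237.16; + service €19.52 = €256.68

€256.68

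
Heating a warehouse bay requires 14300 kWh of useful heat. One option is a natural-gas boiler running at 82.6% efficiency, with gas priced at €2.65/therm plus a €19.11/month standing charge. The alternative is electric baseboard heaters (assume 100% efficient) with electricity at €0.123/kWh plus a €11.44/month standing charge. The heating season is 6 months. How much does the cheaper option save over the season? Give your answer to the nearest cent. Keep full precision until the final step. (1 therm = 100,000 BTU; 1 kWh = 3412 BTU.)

€147.53

Heat load = 14300 kWh × 3412 = 48,791,600 BTU
Gas: input = 48,791,600 / 0.826 = 59,069,734 BTU = 590.7 therm → 590.7 × €2.65 = €1,565.35; + 6 × €19.11 standing = €1,680.01
Electric: 48,791,600 BTU / 3412 = 14,300 kWh → × €0.123 = €1,758.90; + 6 × €11.44 standing = €1,827.54
Difference = |€1,680.01 − €1,827.54| = €147.53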